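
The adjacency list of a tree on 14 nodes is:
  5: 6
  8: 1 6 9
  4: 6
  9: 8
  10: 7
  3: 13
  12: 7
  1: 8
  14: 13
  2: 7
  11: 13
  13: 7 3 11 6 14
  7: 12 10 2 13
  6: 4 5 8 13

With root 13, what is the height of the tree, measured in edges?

3

The longest root-to-leaf path is 13 → 6 → 8 → 1 (3 edges).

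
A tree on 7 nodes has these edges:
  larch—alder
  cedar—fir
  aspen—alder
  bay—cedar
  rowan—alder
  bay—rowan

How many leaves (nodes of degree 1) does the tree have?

The leaves are aspen, fir, larch.
That is 3 leaves.

3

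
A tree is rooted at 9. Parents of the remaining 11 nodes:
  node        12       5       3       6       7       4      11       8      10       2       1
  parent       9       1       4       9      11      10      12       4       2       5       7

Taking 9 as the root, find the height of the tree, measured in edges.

3 sits deepest: 9–12–11–7–1–5–2–10–4–3 — 9 edges from the root.

9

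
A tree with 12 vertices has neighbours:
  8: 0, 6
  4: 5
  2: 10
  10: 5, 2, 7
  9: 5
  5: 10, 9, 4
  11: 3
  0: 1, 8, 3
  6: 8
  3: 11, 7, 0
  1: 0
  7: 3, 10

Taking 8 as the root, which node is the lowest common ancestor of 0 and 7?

0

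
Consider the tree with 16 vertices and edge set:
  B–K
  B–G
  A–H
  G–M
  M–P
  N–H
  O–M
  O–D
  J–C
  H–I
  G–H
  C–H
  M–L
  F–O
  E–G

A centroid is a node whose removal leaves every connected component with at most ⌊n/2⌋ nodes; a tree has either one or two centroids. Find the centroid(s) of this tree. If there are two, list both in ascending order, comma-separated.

G

Removing G splits the tree into components of sizes 6, 6, 2, 1; the largest is 6 ≤ ⌊16/2⌋ = 8.
Every other node leaves some component of size > 8, so the centroid is unique.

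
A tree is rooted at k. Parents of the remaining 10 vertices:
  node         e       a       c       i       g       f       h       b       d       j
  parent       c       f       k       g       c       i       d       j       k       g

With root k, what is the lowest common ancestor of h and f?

h's ancestor chain is h, d, k and f's is f, i, g, c, k; they first meet at k.

k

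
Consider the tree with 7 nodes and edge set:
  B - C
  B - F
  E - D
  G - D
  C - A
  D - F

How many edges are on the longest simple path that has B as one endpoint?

3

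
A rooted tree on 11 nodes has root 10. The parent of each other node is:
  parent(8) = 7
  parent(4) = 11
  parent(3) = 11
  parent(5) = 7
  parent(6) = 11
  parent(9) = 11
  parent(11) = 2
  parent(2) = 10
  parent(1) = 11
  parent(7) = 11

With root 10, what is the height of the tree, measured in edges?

A deepest node is 8, reached by 10-2-11-7-8.
That path has 4 edges, so the height is 4.

4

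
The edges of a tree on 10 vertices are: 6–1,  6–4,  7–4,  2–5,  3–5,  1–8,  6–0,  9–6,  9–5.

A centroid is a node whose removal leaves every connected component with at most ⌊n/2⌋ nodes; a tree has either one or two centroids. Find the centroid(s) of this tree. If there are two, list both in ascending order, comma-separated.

6

Removing 6 splits the tree into components of sizes 4, 2, 2, 1; the largest is 4 ≤ ⌊10/2⌋ = 5.
No neighbour of 6 does as well, so 6 is the unique centroid.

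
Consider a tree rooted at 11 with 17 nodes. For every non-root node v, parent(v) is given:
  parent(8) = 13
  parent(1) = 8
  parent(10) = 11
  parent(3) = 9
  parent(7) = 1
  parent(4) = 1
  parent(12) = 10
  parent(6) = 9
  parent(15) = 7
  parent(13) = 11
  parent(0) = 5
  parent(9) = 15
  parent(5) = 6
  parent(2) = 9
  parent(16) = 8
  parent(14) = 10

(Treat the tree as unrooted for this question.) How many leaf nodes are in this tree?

The leaves are 0, 2, 3, 4, 12, 14, 16.
That is 7 leaves.

7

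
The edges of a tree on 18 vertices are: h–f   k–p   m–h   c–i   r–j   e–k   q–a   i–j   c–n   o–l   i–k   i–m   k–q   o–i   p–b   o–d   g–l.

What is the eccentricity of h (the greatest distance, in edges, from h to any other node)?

A farthest node from h is b (a, g also at distance 5).
The path h–m–i–k–p–b has 5 edges.

5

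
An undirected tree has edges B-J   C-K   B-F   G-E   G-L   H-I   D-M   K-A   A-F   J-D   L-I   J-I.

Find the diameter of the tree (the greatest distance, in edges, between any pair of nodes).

9

Starting from C, a farthest node is E at distance 9.
One longest path: C-K-A-F-B-J-I-L-G-E.
So the diameter is 9.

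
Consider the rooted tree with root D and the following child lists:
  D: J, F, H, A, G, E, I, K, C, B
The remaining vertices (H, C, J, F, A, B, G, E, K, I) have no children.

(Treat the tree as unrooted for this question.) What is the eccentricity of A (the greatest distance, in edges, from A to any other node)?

2

Distances from A peak at 2, attained at B (F, K, E, C, G, H, J, I also at distance 2).
A-D-B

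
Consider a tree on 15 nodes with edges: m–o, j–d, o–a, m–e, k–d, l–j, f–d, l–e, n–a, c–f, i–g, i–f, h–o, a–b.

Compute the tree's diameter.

10

Starting from g, a farthest node is b at distance 10.
One longest path: g - i - f - d - j - l - e - m - o - a - b.
So the diameter is 10.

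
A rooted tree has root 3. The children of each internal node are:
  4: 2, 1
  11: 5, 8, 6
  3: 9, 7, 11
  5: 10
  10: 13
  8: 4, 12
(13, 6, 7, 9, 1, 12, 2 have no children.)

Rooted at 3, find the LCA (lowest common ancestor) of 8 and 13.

8's ancestor chain is 8, 11, 3 and 13's is 13, 10, 5, 11, 3; they first meet at 11.

11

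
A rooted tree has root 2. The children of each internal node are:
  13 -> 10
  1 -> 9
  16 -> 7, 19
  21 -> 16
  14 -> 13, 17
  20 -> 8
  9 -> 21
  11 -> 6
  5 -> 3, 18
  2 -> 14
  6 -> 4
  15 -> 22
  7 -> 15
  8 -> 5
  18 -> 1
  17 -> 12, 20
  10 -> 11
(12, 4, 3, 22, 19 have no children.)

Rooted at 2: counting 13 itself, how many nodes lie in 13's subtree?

5

13's subtree: {13, 10, 11, 6, 4}, size 5.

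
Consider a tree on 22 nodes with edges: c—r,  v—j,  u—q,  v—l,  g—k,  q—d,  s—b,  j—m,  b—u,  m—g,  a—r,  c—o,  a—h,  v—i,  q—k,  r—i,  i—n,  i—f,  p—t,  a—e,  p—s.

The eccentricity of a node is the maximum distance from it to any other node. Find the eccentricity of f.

Distances from f peak at 12, attained at t.
f-i-v-j-m-g-k-q-u-b-s-p-t

12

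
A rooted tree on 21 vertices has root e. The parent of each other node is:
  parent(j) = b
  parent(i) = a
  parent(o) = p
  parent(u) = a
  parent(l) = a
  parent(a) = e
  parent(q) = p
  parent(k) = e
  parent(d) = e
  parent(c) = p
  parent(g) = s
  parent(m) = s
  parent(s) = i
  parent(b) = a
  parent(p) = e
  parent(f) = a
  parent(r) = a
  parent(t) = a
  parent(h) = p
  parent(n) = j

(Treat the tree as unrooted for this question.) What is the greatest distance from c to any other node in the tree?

6

The node farthest from c is m (g, n also at distance 6), via c – p – e – a – i – s – m — 6 edges.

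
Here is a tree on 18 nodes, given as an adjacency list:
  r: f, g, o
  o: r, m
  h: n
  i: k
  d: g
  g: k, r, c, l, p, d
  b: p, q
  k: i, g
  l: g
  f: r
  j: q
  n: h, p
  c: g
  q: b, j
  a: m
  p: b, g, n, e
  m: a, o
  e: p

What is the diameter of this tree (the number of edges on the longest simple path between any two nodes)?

8

A longest path is a – m – o – r – g – p – b – q – j, with 8 edges.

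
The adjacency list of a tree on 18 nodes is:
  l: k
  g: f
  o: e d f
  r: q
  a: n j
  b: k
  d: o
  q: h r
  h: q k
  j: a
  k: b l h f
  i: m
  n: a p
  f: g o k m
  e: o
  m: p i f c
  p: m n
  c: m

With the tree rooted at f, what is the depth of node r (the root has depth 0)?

Path from f to r: f → k → h → q → r, which has 4 edges.

4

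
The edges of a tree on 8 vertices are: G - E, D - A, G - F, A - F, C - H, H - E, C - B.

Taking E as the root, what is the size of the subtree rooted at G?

The subtree rooted at G contains: G, F, A, D — 4 nodes.

4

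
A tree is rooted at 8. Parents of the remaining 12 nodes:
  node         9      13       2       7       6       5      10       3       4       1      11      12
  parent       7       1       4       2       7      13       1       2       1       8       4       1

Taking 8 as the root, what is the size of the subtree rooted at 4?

7

4's subtree: {4, 2, 11, 7, 3, 6, 9}, size 7.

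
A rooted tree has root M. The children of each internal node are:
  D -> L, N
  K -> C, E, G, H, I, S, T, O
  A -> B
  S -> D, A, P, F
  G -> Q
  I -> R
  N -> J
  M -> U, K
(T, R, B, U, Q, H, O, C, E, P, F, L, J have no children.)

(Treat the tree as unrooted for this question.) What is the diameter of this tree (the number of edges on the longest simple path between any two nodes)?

6

BFS from J reaches R last, at distance 6; BFS from R confirms no node is farther.
Path: J-N-D-S-K-I-R.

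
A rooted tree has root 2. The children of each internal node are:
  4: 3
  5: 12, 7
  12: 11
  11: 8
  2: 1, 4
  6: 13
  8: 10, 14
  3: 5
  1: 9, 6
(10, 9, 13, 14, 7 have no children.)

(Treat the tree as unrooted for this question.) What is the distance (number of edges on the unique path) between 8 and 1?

The path is 8 – 11 – 12 – 5 – 3 – 4 – 2 – 1, which has 7 edges.

7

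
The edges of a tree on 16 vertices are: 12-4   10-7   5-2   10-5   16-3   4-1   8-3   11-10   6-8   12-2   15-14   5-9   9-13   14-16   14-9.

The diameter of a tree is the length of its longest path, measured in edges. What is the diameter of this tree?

10

Starting from 6, a farthest node is 1 at distance 10.
One longest path: 6-8-3-16-14-9-5-2-12-4-1.
So the diameter is 10.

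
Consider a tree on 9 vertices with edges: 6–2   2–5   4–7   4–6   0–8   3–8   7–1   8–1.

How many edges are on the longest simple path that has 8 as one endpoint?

The node farthest from 8 is 5, via 8–1–7–4–6–2–5 — 6 edges.

6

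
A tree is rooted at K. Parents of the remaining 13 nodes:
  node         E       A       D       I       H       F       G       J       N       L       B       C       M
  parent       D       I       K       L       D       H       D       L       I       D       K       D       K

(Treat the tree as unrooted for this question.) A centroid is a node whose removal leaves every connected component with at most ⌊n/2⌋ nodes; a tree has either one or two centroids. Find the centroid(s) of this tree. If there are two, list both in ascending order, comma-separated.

If D is removed the pieces have sizes 5, 3, 2, 1, 1, 1, all ≤ ⌊14/2⌋ = 7.
Every other node leaves some component of size > 7, so the centroid is unique.

D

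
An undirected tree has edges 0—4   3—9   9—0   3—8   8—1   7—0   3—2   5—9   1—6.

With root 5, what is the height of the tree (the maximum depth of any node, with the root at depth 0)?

5

A deepest node is 6, reached by 5 → 9 → 3 → 8 → 1 → 6.
That path has 5 edges, so the height is 5.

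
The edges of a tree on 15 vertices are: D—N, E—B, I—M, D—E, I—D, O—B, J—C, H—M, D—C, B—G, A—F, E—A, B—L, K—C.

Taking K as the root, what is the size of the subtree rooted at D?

12

Descendants of D (including itself): D, N, E, I, B, A, M, L, O, G, F, H. That's 12.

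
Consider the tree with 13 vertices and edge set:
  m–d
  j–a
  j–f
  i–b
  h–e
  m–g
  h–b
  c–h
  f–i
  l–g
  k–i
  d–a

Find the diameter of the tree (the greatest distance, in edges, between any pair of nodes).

10

BFS from l reaches c last, at distance 10; BFS from c confirms no node is farther.
Path: l - g - m - d - a - j - f - i - b - h - c.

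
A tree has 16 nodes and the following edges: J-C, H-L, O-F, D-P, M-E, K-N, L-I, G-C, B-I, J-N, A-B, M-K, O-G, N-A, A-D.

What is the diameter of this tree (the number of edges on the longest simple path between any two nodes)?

BFS from F reaches H last, at distance 10; BFS from H confirms no node is farther.
Path: F-O-G-C-J-N-A-B-I-L-H.

10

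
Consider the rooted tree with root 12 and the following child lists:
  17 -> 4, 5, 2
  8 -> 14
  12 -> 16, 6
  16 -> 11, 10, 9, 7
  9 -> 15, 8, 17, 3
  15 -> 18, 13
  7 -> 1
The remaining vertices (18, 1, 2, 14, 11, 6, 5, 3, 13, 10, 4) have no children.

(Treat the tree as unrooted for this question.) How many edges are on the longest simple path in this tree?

5

A longest path is 13 – 15 – 9 – 16 – 7 – 1, with 5 edges.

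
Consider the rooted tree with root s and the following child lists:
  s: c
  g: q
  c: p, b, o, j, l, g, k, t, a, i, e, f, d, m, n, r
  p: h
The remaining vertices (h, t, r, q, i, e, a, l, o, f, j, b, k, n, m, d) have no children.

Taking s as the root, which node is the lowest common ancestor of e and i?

c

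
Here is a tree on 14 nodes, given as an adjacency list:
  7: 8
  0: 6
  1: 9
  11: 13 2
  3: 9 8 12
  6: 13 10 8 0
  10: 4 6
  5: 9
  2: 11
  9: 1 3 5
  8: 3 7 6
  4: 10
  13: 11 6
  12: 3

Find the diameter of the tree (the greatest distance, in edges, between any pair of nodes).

7

BFS from 2 reaches 5 last, at distance 7; BFS from 5 confirms no node is farther.
Path: 2-11-13-6-8-3-9-5.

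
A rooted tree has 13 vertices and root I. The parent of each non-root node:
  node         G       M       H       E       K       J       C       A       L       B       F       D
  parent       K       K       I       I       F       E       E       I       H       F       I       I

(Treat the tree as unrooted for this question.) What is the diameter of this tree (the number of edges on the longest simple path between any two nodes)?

5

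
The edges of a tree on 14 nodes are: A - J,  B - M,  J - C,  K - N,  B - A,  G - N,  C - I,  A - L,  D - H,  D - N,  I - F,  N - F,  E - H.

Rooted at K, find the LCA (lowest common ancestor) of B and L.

A

Ancestors of B (toward the root): B, A, J, C, I, F, N, K.
Ancestors of L: L, A, J, C, I, F, N, K.
The deepest node appearing in both lists is A.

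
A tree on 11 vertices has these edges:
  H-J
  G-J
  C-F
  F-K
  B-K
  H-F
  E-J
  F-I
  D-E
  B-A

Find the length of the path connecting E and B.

5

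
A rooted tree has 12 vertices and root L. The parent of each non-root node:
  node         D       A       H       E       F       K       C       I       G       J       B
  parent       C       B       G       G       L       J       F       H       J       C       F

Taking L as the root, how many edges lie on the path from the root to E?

5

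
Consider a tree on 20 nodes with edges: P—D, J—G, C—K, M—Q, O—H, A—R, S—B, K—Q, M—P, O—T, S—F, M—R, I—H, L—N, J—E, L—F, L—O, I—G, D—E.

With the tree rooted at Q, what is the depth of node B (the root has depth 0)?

Climbing from B to the root: B–S–F–L–O–H–I–G–J–E–D–P–M–Q. That's 13 steps.

13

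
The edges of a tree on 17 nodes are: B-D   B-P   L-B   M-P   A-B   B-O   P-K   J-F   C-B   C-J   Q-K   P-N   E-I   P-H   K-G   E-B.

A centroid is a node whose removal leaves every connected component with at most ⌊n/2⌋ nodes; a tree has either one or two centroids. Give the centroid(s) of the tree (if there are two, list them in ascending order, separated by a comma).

Delete B: the remaining components have sizes 7, 3, 2, 1, 1, 1, 1. Max 7 ≤ 8, so B is a centroid.
Every other node leaves some component of size > 8, so the centroid is unique.

B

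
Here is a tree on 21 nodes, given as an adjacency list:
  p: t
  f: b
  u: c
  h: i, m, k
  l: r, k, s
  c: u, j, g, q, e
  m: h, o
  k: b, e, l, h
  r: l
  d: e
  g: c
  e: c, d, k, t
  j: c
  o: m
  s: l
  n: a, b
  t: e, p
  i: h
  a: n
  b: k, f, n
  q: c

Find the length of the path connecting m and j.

5

The path is m - h - k - e - c - j, which has 5 edges.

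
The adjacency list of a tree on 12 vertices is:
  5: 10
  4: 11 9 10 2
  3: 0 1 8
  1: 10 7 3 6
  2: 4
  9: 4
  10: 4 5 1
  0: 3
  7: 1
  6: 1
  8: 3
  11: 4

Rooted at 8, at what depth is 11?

5

8 → 3 → 1 → 10 → 4 → 11 — 5 edges.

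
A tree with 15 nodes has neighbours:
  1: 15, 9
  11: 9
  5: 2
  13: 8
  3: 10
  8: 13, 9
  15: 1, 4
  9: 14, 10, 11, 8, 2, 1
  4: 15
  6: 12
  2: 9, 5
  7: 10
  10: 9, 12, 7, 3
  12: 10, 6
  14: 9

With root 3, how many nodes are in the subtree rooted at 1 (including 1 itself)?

The subtree rooted at 1 contains: 1, 15, 4 — 3 nodes.

3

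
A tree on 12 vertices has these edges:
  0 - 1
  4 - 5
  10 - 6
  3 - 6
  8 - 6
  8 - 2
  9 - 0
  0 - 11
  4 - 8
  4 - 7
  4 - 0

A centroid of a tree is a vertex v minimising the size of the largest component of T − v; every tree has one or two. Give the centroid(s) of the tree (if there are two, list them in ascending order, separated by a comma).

4

Removing 4 splits the tree into components of sizes 5, 4, 1, 1; the largest is 5 ≤ ⌊12/2⌋ = 6.
No neighbour of 4 does as well, so 4 is the unique centroid.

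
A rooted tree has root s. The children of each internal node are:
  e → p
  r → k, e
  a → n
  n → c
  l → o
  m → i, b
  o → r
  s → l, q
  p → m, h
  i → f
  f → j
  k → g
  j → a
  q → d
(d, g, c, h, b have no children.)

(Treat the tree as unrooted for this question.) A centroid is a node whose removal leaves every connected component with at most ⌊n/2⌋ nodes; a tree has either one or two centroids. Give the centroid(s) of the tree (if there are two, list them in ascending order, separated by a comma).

p

Removing p splits the tree into components of sizes 9, 8, 1; the largest is 9 ≤ ⌊19/2⌋ = 9.
Every other node leaves some component of size > 9, so the centroid is unique.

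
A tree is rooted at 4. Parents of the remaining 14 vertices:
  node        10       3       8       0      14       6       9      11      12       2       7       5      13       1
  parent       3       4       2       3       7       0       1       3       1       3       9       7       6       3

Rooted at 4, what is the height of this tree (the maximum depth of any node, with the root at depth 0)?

5 sits deepest: 4-3-1-9-7-5 — 5 edges from the root.

5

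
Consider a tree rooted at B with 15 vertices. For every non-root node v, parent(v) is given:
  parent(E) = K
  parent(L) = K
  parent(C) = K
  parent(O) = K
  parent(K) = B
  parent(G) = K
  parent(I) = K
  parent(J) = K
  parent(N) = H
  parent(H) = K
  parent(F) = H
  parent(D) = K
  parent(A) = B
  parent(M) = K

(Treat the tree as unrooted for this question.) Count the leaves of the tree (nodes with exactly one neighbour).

Exactly 12 nodes have a single neighbour: A, C, D, E, F, G, I, J, L, M, N, O.

12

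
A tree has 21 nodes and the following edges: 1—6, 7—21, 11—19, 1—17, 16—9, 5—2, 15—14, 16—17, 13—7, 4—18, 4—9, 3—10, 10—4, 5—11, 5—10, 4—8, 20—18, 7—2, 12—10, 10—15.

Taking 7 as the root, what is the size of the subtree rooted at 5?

17

The subtree rooted at 5 contains: 5, 10, 11, 4, 15, 12, 3, 19, 8, 18, 9, 14, 20, 16, 17, 1, 6 — 17 nodes.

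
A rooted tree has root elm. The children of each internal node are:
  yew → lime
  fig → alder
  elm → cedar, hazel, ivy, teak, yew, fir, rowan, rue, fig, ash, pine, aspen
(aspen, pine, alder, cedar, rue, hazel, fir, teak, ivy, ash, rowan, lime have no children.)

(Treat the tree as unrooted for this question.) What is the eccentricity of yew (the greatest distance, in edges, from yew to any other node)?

3

The node farthest from yew is alder, via yew – elm – fig – alder — 3 edges.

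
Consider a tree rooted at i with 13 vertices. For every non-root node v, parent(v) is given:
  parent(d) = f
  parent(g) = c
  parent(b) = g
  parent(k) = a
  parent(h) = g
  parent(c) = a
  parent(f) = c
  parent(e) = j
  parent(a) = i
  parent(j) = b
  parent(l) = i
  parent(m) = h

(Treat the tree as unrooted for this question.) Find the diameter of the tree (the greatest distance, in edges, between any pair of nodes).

7

Starting from e, a farthest node is l at distance 7.
One longest path: e-j-b-g-c-a-i-l.
So the diameter is 7.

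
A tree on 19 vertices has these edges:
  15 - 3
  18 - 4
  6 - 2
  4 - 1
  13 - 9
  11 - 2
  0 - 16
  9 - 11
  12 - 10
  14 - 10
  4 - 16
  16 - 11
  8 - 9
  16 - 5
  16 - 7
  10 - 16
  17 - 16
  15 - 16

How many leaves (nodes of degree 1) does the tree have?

12

Degree-1 nodes: 0, 1, 3, 5, 6, 7, 8, 12, 13, 14, 17, 18 — 12 of them.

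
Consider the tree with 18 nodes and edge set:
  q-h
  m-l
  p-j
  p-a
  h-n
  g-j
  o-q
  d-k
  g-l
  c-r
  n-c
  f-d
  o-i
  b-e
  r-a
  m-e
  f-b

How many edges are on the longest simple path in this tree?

17

Starting from k, a farthest node is i at distance 17.
One longest path: k - d - f - b - e - m - l - g - j - p - a - r - c - n - h - q - o - i.
So the diameter is 17.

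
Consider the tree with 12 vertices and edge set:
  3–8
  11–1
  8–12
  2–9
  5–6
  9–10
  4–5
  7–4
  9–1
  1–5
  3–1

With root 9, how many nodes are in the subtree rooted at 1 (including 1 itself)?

The subtree rooted at 1 contains: 1, 3, 5, 11, 8, 4, 6, 12, 7 — 9 nodes.

9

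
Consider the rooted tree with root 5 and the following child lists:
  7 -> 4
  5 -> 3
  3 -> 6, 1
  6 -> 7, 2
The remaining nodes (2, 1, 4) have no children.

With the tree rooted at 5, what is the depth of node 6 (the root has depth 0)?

2

Path from 5 to 6: 5–3–6, which has 2 edges.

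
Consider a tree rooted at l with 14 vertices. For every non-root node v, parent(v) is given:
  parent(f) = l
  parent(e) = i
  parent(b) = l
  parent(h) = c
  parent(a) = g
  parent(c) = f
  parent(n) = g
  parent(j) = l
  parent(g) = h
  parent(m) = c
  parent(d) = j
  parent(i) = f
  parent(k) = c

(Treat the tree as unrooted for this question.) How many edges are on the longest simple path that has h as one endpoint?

5

Distances from h peak at 5, attained at d.
h – c – f – l – j – d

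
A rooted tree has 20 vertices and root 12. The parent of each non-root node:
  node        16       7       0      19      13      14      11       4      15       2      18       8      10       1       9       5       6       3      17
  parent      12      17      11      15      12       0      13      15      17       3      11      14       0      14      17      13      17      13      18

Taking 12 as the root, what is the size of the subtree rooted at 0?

Descendants of 0 (including itself): 0, 14, 10, 8, 1. That's 5.

5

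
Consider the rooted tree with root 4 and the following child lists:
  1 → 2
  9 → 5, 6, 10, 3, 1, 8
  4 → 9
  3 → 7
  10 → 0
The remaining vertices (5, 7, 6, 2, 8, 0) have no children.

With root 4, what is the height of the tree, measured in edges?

3

The longest root-to-leaf path is 4 – 9 – 10 – 0 (3 edges).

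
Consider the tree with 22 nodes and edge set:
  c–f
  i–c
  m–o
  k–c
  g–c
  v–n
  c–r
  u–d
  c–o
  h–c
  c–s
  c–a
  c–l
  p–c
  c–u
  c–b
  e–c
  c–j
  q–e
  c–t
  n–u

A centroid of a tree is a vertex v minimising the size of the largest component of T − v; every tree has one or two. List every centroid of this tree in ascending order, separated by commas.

c

If c is removed the pieces have sizes 4, 2, 2, 1, 1, 1, 1, 1, 1, 1, 1, 1, 1, 1, 1, 1, all ≤ ⌊22/2⌋ = 11.
Every other node leaves some component of size > 11, so the centroid is unique.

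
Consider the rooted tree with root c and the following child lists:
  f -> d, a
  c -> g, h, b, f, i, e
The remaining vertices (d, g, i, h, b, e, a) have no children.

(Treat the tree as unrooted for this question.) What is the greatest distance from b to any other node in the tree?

A farthest node from b is d (a also at distance 3).
The path b – c – f – d has 3 edges.

3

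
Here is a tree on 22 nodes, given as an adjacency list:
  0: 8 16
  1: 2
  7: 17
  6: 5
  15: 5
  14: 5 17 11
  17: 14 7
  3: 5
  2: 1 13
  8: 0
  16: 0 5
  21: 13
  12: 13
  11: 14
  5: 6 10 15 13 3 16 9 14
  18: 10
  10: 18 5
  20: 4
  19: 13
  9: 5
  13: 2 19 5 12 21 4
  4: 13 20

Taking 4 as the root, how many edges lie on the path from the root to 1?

3

4 → 13 → 2 → 1 — 3 edges.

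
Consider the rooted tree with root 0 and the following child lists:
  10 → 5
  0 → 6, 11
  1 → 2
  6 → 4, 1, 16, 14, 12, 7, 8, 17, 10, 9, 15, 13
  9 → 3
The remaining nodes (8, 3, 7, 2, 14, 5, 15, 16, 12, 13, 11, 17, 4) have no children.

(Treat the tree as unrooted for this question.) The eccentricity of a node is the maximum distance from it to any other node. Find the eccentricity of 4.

3

A farthest node from 4 is 5 (11, 2, 3 also at distance 3).
The path 4 – 6 – 10 – 5 has 3 edges.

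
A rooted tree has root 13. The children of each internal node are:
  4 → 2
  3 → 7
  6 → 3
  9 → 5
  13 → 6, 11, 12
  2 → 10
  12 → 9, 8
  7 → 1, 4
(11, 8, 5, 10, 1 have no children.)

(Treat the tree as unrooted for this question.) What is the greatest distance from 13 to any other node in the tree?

A farthest node from 13 is 10.
The path 13-6-3-7-4-2-10 has 6 edges.

6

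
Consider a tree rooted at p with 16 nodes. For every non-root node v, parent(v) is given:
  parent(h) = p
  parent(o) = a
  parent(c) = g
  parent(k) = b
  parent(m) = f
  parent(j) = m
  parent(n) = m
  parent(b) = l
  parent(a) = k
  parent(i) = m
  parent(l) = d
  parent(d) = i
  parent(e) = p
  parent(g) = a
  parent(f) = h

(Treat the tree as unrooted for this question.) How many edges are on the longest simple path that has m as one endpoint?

The node farthest from m is c, via m-i-d-l-b-k-a-g-c — 8 edges.

8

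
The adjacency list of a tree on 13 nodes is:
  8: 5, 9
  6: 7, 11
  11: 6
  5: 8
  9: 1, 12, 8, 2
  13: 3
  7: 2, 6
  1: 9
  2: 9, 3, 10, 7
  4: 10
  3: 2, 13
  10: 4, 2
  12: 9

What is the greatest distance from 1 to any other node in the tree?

A farthest node from 1 is 11.
The path 1–9–2–7–6–11 has 5 edges.

5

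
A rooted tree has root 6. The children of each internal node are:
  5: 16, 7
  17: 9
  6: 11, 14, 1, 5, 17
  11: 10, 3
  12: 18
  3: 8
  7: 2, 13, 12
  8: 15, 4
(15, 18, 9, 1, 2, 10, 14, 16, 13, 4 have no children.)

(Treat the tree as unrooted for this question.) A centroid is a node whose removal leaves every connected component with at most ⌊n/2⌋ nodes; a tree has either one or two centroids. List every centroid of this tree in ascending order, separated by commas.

If 6 is removed the pieces have sizes 7, 6, 2, 1, 1, all ≤ ⌊18/2⌋ = 9.
Every other node leaves some component of size > 9, so the centroid is unique.

6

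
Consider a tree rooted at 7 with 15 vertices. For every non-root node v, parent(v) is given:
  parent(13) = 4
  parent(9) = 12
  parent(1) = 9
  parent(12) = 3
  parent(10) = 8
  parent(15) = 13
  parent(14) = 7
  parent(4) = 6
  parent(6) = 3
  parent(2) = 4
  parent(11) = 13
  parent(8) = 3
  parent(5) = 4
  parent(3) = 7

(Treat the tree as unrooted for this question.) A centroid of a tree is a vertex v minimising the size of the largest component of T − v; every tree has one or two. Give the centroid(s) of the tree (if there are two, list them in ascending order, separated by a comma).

If 3 is removed the pieces have sizes 7, 3, 2, 2, all ≤ ⌊15/2⌋ = 7.
Every other node leaves some component of size > 7, so the centroid is unique.

3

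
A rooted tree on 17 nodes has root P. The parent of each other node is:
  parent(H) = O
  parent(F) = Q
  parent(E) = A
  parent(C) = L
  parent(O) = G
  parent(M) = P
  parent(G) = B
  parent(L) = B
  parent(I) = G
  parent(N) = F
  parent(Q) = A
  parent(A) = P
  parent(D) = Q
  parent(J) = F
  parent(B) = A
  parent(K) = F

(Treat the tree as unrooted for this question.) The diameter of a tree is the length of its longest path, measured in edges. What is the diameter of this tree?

7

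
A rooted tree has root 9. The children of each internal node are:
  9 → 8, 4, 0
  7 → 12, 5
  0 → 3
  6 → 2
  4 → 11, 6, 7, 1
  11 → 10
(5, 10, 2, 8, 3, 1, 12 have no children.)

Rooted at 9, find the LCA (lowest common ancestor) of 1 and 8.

9

Path 1→root: 1 4 9; path 8→root: 8 9.
First common node: 9.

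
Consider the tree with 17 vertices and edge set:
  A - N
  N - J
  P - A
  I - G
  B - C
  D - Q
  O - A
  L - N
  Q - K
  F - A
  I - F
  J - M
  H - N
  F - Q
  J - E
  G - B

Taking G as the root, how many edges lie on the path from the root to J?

5

Climbing from J to the root: J–N–A–F–I–G. That's 5 steps.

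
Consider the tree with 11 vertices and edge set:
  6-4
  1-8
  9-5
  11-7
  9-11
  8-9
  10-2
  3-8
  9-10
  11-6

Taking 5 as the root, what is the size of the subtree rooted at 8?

3

8's subtree: {8, 1, 3}, size 3.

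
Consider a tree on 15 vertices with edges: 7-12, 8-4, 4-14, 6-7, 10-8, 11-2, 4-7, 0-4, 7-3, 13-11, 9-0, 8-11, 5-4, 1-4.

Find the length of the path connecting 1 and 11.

3

The path is 1–4–8–11, which has 3 edges.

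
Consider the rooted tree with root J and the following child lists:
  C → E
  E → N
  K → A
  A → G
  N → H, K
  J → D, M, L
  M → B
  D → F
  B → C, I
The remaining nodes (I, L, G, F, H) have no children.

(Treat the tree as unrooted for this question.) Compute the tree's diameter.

10

Starting from F, a farthest node is G at distance 10.
One longest path: F–D–J–M–B–C–E–N–K–A–G.
So the diameter is 10.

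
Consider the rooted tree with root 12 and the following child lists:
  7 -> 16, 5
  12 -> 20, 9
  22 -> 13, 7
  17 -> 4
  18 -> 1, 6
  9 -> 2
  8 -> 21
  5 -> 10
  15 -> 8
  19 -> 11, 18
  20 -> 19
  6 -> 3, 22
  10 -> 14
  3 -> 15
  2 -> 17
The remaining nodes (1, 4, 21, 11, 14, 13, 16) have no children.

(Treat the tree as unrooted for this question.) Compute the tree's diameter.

13

BFS from 4 reaches 14 last, at distance 13; BFS from 14 confirms no node is farther.
Path: 4 - 17 - 2 - 9 - 12 - 20 - 19 - 18 - 6 - 22 - 7 - 5 - 10 - 14.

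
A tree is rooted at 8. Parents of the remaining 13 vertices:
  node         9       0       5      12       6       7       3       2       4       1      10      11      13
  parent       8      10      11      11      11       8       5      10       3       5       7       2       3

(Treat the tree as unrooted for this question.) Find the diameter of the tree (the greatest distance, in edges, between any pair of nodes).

BFS from 9 reaches 13 last, at distance 8; BFS from 13 confirms no node is farther.
Path: 9-8-7-10-2-11-5-3-13.

8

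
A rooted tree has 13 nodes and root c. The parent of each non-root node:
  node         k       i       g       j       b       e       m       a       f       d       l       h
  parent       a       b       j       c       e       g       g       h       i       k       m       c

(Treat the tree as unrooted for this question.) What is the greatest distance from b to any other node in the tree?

A farthest node from b is d.
The path b-e-g-j-c-h-a-k-d has 8 edges.

8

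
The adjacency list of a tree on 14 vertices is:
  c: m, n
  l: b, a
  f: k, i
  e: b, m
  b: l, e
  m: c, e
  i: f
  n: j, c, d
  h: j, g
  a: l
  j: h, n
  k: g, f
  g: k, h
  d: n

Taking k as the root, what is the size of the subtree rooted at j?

j's subtree: {j, n, c, d, m, e, b, l, a}, size 9.

9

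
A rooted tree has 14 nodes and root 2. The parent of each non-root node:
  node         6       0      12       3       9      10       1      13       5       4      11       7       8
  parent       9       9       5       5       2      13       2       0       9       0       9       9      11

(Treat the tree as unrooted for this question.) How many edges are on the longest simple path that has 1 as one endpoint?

Distances from 1 peak at 5, attained at 10.
1 – 2 – 9 – 0 – 13 – 10

5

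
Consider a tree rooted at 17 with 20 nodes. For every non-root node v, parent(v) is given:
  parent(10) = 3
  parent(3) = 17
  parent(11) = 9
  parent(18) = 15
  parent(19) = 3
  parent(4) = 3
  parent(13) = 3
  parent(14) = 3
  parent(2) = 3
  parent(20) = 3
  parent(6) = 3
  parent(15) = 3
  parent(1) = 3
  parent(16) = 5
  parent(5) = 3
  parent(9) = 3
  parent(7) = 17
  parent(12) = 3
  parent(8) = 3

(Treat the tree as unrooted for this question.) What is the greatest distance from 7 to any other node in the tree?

4

Distances from 7 peak at 4, attained at 16 (18, 11 also at distance 4).
7-17-3-5-16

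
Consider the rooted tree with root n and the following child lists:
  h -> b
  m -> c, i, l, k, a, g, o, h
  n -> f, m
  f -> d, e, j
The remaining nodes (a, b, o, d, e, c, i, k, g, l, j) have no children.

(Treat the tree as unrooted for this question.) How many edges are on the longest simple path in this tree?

BFS from j reaches b last, at distance 5; BFS from b confirms no node is farther.
Path: j-f-n-m-h-b.

5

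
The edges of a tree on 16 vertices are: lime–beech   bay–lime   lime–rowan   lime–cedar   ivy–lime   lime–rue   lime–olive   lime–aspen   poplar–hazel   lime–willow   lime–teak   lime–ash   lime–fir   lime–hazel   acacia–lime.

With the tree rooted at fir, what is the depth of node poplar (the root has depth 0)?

3

Path from fir to poplar: fir–lime–hazel–poplar, which has 3 edges.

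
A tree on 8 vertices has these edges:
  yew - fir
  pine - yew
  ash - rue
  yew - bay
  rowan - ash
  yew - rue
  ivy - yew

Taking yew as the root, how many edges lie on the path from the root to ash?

yew → rue → ash — 2 edges.

2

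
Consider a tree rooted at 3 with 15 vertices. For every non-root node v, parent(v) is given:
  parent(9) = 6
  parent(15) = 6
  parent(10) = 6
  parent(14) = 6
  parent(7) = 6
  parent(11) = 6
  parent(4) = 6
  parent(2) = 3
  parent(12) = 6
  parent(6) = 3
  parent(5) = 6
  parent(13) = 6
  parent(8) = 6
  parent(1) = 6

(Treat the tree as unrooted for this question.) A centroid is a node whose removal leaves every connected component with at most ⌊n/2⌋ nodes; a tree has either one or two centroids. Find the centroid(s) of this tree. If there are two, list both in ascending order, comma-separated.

6

Delete 6: the remaining components have sizes 2, 1, 1, 1, 1, 1, 1, 1, 1, 1, 1, 1, 1. Max 2 ≤ 7, so 6 is a centroid.
Every other node leaves some component of size > 7, so the centroid is unique.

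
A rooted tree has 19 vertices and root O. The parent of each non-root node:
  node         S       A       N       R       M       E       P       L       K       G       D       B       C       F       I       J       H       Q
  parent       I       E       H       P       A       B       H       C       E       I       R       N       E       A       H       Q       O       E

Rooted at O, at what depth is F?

6

O → H → N → B → E → A → F — 6 edges.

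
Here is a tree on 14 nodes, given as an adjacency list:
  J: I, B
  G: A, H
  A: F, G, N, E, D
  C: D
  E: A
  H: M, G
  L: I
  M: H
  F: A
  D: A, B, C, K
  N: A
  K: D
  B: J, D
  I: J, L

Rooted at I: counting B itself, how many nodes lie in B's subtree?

B's subtree: {B, D, A, C, K, G, F, E, N, H, M}, size 11.

11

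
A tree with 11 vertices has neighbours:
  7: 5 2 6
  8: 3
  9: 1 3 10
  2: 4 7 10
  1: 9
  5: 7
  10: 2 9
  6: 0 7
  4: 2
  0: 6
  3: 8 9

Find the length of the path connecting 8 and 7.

5

The path is 8 - 3 - 9 - 10 - 2 - 7, which has 5 edges.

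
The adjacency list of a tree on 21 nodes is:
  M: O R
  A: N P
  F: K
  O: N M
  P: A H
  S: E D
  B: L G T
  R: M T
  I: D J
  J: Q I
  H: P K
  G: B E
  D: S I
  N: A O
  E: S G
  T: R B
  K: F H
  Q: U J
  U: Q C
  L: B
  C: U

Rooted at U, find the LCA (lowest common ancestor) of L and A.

B

Path L→root: L B G E S D I J Q U; path A→root: A N O M R T B G E S D I J Q U.
First common node: B.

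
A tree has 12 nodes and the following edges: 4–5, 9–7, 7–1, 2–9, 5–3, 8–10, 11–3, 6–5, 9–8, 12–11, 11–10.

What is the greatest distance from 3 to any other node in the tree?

6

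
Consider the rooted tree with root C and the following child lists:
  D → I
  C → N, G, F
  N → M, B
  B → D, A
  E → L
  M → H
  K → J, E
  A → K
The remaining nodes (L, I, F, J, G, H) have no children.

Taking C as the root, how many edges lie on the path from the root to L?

6

Climbing from L to the root: L – E – K – A – B – N – C. That's 6 steps.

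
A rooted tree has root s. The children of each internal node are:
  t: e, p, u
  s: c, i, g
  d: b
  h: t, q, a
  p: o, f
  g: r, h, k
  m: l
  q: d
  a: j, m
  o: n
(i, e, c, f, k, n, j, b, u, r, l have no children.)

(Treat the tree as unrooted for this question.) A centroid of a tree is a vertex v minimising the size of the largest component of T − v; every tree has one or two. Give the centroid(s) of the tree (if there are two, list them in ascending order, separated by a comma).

h

Removing h splits the tree into components of sizes 7, 6, 4, 3; the largest is 7 ≤ ⌊21/2⌋ = 10.
No neighbour of h does as well, so h is the unique centroid.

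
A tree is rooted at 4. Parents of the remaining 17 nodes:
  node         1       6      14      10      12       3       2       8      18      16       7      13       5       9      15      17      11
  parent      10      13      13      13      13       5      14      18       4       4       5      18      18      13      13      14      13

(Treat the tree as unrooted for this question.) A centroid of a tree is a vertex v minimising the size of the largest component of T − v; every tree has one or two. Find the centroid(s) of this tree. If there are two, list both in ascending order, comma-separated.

13

Removing 13 splits the tree into components of sizes 7, 3, 2, 1, 1, 1, 1, 1; the largest is 7 ≤ ⌊18/2⌋ = 9.
No neighbour of 13 does as well, so 13 is the unique centroid.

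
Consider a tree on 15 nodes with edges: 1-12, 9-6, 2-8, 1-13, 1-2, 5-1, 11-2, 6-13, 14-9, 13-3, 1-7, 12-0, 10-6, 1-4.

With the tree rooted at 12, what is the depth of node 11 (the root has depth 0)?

3

Path from 12 to 11: 12–1–2–11, which has 3 edges.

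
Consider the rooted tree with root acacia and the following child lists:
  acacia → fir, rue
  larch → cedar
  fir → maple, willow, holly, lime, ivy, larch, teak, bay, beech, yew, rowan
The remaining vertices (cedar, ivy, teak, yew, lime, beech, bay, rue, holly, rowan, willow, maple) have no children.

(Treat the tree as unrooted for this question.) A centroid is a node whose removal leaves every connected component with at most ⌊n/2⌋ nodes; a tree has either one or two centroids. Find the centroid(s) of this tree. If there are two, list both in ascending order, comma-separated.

Delete fir: the remaining components have sizes 2, 2, 1, 1, 1, 1, 1, 1, 1, 1, 1, 1. Max 2 ≤ 7, so fir is a centroid.
Every other node leaves some component of size > 7, so the centroid is unique.

fir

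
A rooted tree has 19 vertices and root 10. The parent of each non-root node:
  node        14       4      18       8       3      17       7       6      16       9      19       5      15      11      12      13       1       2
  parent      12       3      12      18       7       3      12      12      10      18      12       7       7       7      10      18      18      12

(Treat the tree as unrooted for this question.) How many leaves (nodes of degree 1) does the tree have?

14

The leaves are 1, 2, 4, 5, 6, 8, 9, 11, 13, 14, 15, 16, 17, 19.
That is 14 leaves.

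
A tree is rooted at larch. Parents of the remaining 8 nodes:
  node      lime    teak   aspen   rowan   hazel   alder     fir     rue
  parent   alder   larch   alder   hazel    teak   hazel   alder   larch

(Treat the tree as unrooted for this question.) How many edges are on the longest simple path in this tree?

5

BFS from rue reaches aspen last, at distance 5; BFS from aspen confirms no node is farther.
Path: rue-larch-teak-hazel-alder-aspen.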